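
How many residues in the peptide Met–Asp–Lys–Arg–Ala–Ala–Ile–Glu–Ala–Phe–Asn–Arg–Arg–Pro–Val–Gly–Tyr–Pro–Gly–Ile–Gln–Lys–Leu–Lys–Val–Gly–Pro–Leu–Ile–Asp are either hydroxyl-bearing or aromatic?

2

Hydroxyl-bearing: S, T, Y. Aromatic: F, W, Y.
Hydroxyl-bearing residues here: Tyr17 (1).
Aromatic residues here: Phe10, Tyr17 (2).
Y is in both groups, so the 1 Y residue must not be double-counted.
Total = 1 + 2 − 1 = 2.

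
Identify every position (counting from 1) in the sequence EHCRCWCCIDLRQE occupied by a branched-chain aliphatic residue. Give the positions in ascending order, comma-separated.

Valine (V), leucine (L), and isoleucine (I) are the branched-chain amino acids.
Matching residues: I9, L11.

9, 11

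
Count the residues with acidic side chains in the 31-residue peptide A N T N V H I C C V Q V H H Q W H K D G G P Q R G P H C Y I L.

Aspartate (D) and glutamate (E) have carboxylic-acid side chains and are the acidic amino acids.
Matching residues: D19.

1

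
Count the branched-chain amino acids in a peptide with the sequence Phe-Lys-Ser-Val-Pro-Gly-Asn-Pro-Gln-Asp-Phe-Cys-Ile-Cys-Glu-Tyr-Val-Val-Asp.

4

The BCAAs are Val, Leu, and Ile — aliphatic side chains with a branch point.
Matching residues: Val4, Ile13, Val17, Val18.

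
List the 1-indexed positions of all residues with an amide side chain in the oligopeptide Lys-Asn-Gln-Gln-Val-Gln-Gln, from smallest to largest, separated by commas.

Only N (asparagine) and Q (glutamine) carry a side-chain carboxamide.
Matching residues: Asn2, Gln3, Gln4, Gln6, Gln7.

2, 3, 4, 6, 7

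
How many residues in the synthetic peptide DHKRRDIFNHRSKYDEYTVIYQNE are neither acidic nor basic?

Acidic: D, E. Basic: K, R, H. All other residues are neither.
Matching residues: I7, F8, N9, S12, Y14, Y17, T18, V19, I20, Y21, Q22, N23.

12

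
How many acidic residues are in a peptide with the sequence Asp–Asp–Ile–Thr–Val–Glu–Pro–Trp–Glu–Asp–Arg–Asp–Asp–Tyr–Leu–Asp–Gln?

Aspartate (D) and glutamate (E) have carboxylic-acid side chains and are the acidic amino acids.
Matching residues: Asp1, Asp2, Glu6, Glu9, Asp10, Asp12, Asp13, Asp16.

8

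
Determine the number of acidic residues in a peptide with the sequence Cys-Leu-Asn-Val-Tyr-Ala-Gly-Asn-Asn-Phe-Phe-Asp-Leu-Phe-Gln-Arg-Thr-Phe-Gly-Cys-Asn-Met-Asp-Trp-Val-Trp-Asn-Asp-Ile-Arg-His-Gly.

Aspartate (D) and glutamate (E) have carboxylic-acid side chains and are the acidic amino acids.
Matching residues: Asp12, Asp23, Asp28.

3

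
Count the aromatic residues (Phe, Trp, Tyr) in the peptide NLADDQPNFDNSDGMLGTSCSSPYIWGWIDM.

Matching residues: F9, Y24, W26, W28.

4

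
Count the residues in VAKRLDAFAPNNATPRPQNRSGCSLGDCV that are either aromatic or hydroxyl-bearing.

Aromatic: F, W, Y. Hydroxyl-bearing: S, T, Y.
Aromatic residues here: F8 (1).
Hydroxyl-bearing residues here: T14, S21, S24 (3).
(Y belongs to both groups, but none appear in this sequence.) Total = 1 + 3 = 4.

4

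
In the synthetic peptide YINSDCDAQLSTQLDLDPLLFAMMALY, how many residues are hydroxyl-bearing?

5

The –OH-bearing residues are Ser, Thr (aliphatic alcohols), and Tyr (phenol).
Matching residues: Y1, S4, S11, T12, Y27.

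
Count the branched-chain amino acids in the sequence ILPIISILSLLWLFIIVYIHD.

V, L, and I make up the branched-chain aliphatic group.
Matching residues: I1, L2, I4, I5, I7, L8, L10, L11, L13, I15, I16, V17, I19.

13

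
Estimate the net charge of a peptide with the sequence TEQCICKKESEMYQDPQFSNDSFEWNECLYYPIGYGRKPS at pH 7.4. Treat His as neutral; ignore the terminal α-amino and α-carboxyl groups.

-3

The side chains ionized at physiological pH are Lys/Arg (+1) and Asp/Glu (−1); with His treated as neutral, nothing else contributes.
Positive (K, R): K7, K8, R37, K38 → +4.
Negative (D, E): E2, E9, E11, D15, D21, E24, E27 → −7.
Net charge = (+4) + (−7) = −3.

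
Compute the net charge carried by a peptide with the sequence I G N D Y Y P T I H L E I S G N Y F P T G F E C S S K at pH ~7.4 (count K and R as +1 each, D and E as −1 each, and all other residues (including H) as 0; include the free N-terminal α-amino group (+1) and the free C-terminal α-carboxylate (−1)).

Positive (K, R): K27 → +1.
Negative (D, E): D4, E12, E23 → −3.
The N-terminus (+1) and C-terminus (−1) cancel.
Net charge = (+1) + (−3) = −2.

-2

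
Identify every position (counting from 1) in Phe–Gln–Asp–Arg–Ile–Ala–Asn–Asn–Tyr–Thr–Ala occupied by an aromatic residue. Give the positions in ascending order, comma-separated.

1, 9

The aromatic amino acids are Phe (F, benzyl), Trp (W, indole), and Tyr (Y, phenol).
Matching residues: Phe1, Tyr9.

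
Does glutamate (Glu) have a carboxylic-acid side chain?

Only D (aspartate) and E (glutamate) carry a side-chain carboxylic acid.
Glutamate is in this group.

Yes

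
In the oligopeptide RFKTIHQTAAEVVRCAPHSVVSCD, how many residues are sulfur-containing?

2

The sulfur-bearing residues are cysteine (–SH) and methionine (–S–CH₃).
Matching residues: C15, C23.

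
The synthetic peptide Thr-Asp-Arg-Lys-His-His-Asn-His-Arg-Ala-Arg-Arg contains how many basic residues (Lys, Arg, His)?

Matching residues: Arg3, Lys4, His5, His6, His8, Arg9, Arg11, Arg12.

8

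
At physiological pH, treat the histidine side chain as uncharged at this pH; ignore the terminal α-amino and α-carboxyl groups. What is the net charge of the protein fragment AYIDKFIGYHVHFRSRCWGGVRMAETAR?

+3

The side chains ionized at physiological pH are Lys/Arg (+1) and Asp/Glu (−1); with His treated as neutral, nothing else contributes.
Positive (K, R): K5, R14, R16, R22, R28 → +5.
Negative (D, E): D4, E25 → −2.
Net charge = (+5) + (−2) = +3.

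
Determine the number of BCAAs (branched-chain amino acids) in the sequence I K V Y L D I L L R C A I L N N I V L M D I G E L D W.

Valine (V), leucine (L), and isoleucine (I) are the branched-chain amino acids.
Matching residues: I1, V3, L5, I7, L8, L9, I13, L14, I17, V18, L19, I22, L25.

13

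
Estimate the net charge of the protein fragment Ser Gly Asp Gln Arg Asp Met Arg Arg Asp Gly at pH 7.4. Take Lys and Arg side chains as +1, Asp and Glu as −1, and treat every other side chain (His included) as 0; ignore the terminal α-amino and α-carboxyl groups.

0

Positive (K, R): Arg5, Arg8, Arg9 → +3.
Negative (D, E): Asp3, Asp6, Asp10 → −3.
Net charge = (+3) + (−3) = 0.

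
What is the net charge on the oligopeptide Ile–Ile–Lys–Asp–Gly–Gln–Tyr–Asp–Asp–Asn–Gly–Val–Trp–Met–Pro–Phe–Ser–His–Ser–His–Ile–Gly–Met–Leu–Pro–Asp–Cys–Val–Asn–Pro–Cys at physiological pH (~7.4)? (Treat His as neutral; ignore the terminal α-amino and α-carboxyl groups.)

Near pH 7.4, K and R contribute +1 each, D and E contribute −1 each, and every other side chain (His included, as stated) is uncharged.
Positive (K, R): Lys3 → +1.
Negative (D, E): Asp4, Asp8, Asp9, Asp26 → −4.
Net charge = (+1) + (−4) = −3.

-3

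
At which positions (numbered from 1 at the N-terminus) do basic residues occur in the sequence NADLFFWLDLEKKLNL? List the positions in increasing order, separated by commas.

The basic amino acids are Lys (K), Arg (R), and His (H).
Matching residues: K12, K13.

12, 13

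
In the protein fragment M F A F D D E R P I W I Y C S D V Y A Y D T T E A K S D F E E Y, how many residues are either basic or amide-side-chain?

2

Basic: H, K, R. Amide-side-chain: N, Q.
Basic residues here: R8, K26 (2).
Amide-side-chain residues here: none (0).
The two groups share no amino acid, so total = 2 + 0 = 2.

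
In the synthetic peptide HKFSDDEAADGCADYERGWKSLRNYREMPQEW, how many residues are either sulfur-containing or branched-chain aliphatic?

Sulfur-containing: C, M. Branched-chain aliphatic: I, L, V.
Sulfur-containing residues here: C12, M28 (2).
Branched-chain aliphatic residues here: L22 (1).
The two groups share no amino acid, so total = 2 + 1 = 3.

3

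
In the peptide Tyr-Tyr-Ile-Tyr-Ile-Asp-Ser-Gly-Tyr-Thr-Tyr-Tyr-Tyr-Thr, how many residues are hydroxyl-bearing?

Serine (S), threonine (T), and tyrosine (Y) each carry a hydroxyl group on the side chain.
Matching residues: Tyr1, Tyr2, Tyr4, Ser7, Tyr9, Thr10, Tyr11, Tyr12, Tyr13, Thr14.

10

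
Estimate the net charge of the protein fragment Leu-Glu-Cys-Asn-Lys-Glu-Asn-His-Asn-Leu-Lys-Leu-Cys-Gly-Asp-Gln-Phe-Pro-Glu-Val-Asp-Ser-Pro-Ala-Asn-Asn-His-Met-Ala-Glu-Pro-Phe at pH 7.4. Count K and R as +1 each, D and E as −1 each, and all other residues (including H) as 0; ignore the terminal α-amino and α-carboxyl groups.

Positive (K, R): Lys5, Lys11 → +2.
Negative (D, E): Glu2, Glu6, Asp15, Glu19, Asp21, Glu30 → −6.
Net charge = (+2) + (−6) = −4.

-4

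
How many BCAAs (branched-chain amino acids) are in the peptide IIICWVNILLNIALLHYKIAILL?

V, L, and I make up the branched-chain aliphatic group.
Matching residues: I1, I2, I3, V6, I8, L9, L10, I12, L14, L15, I19, I21, L22, L23.

14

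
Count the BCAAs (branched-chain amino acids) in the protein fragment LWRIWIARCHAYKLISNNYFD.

5

V, L, and I make up the branched-chain aliphatic group.
Matching residues: L1, I4, I6, L14, I15.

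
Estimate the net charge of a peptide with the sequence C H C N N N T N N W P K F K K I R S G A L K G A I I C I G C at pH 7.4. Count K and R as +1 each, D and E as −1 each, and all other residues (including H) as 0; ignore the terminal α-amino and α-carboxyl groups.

Positive (K, R): K12, K14, K15, R17, K22 → +5.
Negative (D, E): none → −0.
Net charge = (+5) + (−0) = +5.

+5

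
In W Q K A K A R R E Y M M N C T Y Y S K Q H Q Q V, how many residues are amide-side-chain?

Only N (asparagine) and Q (glutamine) carry a side-chain carboxamide.
Matching residues: Q2, N13, Q20, Q22, Q23.

5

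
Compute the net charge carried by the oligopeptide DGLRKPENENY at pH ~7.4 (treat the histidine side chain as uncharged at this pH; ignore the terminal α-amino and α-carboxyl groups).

The side chains ionized at physiological pH are Lys/Arg (+1) and Asp/Glu (−1); with His treated as neutral, nothing else contributes.
Positive (K, R): R4, K5 → +2.
Negative (D, E): D1, E7, E9 → −3.
Net charge = (+2) + (−3) = −1.

-1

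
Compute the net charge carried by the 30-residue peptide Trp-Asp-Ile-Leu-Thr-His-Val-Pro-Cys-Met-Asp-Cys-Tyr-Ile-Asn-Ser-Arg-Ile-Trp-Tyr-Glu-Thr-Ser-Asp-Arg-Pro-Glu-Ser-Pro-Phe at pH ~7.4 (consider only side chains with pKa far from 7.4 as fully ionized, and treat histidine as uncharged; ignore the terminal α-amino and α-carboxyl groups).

Near pH 7.4, K and R contribute +1 each, D and E contribute −1 each, and every other side chain (His included, as stated) is uncharged.
Positive (K, R): Arg17, Arg25 → +2.
Negative (D, E): Asp2, Asp11, Glu21, Asp24, Glu27 → −5.
Net charge = (+2) + (−5) = −3.

-3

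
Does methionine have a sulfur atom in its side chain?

Yes

Only Cys (C) and Met (M) have a sulfur atom in the side chain.
Methionine is in this group.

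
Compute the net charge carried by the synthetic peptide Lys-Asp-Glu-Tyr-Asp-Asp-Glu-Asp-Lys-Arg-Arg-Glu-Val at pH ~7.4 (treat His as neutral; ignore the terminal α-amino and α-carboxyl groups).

At pH ~7.4 the Lys and Arg side chains are protonated (+1), the Asp and Glu side chains are deprotonated (−1), and with His taken as neutral all other side chains carry no charge.
Positive (K, R): Lys1, Lys9, Arg10, Arg11 → +4.
Negative (D, E): Asp2, Glu3, Asp5, Asp6, Glu7, Asp8, Glu12 → −7.
Net charge = (+4) + (−7) = −3.

-3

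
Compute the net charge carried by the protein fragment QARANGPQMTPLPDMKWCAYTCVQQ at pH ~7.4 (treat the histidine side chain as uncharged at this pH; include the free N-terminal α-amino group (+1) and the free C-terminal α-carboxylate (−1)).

Near pH 7.4, K and R contribute +1 each, D and E contribute −1 each, and every other side chain (His included, as stated) is uncharged.
Positive (K, R): R3, K16 → +2.
Negative (D, E): D14 → −1.
The N-terminus (+1) and C-terminus (−1) cancel.
Net charge = (+2) + (−1) = +1.

+1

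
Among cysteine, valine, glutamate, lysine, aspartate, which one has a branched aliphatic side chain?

valine

The BCAAs are Val, Leu, and Ile — aliphatic side chains with a branch point.
Of the listed options, only valine belongs to this group.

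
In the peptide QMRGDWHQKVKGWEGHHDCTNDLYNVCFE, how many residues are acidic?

5

Aspartate (D) and glutamate (E) have carboxylic-acid side chains and are the acidic amino acids.
Matching residues: D5, E14, D18, D22, E29.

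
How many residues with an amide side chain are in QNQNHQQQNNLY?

9

Asparagine (N) and glutamine (Q) have uncharged amide side chains.
Matching residues: Q1, N2, Q3, N4, Q6, Q7, Q8, N9, N10.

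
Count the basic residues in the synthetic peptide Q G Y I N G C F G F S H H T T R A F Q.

3

Lysine (K), arginine (R), and histidine (H) have basic, nitrogen-containing side chains.
Matching residues: H12, H13, R16.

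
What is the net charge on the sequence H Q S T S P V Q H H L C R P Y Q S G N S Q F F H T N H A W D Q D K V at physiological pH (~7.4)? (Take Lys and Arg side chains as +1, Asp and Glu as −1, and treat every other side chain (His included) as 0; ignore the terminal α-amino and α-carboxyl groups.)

Positive (K, R): R13, K33 → +2.
Negative (D, E): D30, D32 → −2.
Net charge = (+2) + (−2) = 0.

0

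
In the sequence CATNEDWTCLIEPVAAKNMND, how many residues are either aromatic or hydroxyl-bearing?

3

Aromatic: F, W, Y. Hydroxyl-bearing: S, T, Y.
Aromatic residues here: W7 (1).
Hydroxyl-bearing residues here: T3, T8 (2).
(Y belongs to both groups, but none appear in this sequence.) Total = 1 + 2 = 3.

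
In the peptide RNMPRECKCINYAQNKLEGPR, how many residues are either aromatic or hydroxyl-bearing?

1

Aromatic: F, W, Y. Hydroxyl-bearing: S, T, Y.
Aromatic residues here: Y12 (1).
Hydroxyl-bearing residues here: Y12 (1).
Y is in both groups, so the 1 Y residue must not be double-counted.
Total = 1 + 1 − 1 = 1.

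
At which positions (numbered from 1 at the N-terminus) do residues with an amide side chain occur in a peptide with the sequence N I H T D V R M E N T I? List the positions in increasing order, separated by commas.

Asparagine (N) and glutamine (Q) have uncharged amide side chains.
Matching residues: N1, N10.

1, 10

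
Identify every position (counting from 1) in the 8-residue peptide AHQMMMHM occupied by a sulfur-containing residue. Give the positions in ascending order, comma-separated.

Matching residues: M4, M5, M6, M8.

4, 5, 6, 8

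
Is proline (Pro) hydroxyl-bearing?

No

The –OH-bearing residues are Ser, Thr (aliphatic alcohols), and Tyr (phenol).
Proline is not in this group.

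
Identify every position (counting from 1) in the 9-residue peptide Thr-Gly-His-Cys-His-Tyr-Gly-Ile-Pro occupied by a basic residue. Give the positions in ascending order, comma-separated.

3, 5

Matching residues: His3, His5.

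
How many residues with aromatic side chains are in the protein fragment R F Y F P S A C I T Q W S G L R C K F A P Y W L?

7

F, W, and Y each carry an aromatic ring on the side chain.
Matching residues: F2, Y3, F4, W12, F19, Y22, W23.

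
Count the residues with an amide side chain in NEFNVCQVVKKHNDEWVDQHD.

5

Asparagine (N) and glutamine (Q) have uncharged amide side chains.
Matching residues: N1, N4, Q7, N13, Q19.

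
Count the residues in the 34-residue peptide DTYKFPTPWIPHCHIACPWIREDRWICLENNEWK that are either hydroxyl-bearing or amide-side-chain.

Hydroxyl-bearing: S, T, Y. Amide-side-chain: N, Q.
Hydroxyl-bearing residues here: T2, Y3, T7 (3).
Amide-side-chain residues here: N30, N31 (2).
The two groups share no amino acid, so total = 3 + 2 = 5.

5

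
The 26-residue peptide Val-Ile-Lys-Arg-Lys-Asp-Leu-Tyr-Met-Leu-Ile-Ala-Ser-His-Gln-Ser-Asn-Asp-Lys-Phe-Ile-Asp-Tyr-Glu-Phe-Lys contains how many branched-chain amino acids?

Valine (V), leucine (L), and isoleucine (I) are the branched-chain amino acids.
Matching residues: Val1, Ile2, Leu7, Leu10, Ile11, Ile21.

6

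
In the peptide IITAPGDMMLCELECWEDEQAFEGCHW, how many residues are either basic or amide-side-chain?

Basic: H, K, R. Amide-side-chain: N, Q.
Basic residues here: H26 (1).
Amide-side-chain residues here: Q20 (1).
The two groups share no amino acid, so total = 1 + 1 = 2.

2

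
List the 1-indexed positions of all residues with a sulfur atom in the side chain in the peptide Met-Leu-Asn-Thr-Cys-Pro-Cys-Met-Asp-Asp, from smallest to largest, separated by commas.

Only Cys (C) and Met (M) have a sulfur atom in the side chain.
Matching residues: Met1, Cys5, Cys7, Met8.

1, 5, 7, 8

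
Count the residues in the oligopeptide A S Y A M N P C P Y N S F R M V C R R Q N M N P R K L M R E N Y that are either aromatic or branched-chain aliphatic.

Aromatic: F, W, Y. Branched-chain aliphatic: I, L, V.
Aromatic residues here: Y3, Y10, F13, Y32 (4).
Branched-chain aliphatic residues here: V16, L27 (2).
The two groups share no amino acid, so total = 4 + 2 = 6.

6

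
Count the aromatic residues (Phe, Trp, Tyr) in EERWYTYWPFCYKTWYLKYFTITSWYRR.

Matching residues: W4, Y5, Y7, W8, F10, Y12, W15, Y16, Y19, F20, W25, Y26.

12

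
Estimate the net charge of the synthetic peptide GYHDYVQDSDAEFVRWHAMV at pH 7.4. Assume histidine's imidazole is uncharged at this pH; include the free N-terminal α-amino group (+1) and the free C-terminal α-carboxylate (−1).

Near pH 7.4, K and R contribute +1 each, D and E contribute −1 each, and every other side chain (His included, as stated) is uncharged.
Positive (K, R): R15 → +1.
Negative (D, E): D4, D8, D10, E12 → −4.
The N-terminus (+1) and C-terminus (−1) cancel.
Net charge = (+1) + (−4) = −3.

-3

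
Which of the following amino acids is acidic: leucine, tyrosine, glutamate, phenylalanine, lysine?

Aspartate (D) and glutamate (E) have carboxylic-acid side chains and are the acidic amino acids.
Of the listed options, only glutamate belongs to this group.

glutamate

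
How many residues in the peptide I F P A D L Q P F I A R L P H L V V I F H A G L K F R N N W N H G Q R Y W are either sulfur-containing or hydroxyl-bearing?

Sulfur-containing: C, M. Hydroxyl-bearing: S, T, Y.
Sulfur-containing residues here: none (0).
Hydroxyl-bearing residues here: Y36 (1).
The two groups share no amino acid, so total = 0 + 1 = 1.

1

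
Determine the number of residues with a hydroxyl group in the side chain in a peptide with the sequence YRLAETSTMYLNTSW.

Serine (S), threonine (T), and tyrosine (Y) each carry a hydroxyl group on the side chain.
Matching residues: Y1, T6, S7, T8, Y10, T13, S14.

7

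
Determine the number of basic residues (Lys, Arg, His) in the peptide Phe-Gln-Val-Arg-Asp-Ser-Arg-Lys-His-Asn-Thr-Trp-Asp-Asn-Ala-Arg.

Matching residues: Arg4, Arg7, Lys8, His9, Arg16.

5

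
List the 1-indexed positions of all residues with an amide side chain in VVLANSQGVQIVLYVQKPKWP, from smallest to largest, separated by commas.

5, 7, 10, 16

The amide-side-chain residues are Asn (N) and Gln (Q).
Matching residues: N5, Q7, Q10, Q16.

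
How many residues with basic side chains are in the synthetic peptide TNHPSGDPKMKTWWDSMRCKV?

5

K, R, and H are the three residues with basic side chains (ε-amine, guanidinium, and imidazole respectively).
Matching residues: H3, K9, K11, R18, K20.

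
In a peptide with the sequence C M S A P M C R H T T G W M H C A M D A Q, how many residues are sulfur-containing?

Only Cys (C) and Met (M) have a sulfur atom in the side chain.
Matching residues: C1, M2, M6, C7, M14, C16, M18.

7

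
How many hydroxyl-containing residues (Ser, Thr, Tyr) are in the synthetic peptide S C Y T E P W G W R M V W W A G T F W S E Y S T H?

Matching residues: S1, Y3, T4, T17, S20, Y22, S23, T24.

8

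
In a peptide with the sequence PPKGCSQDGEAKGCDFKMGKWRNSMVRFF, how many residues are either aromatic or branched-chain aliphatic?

Aromatic: F, W, Y. Branched-chain aliphatic: I, L, V.
Aromatic residues here: F16, W21, F28, F29 (4).
Branched-chain aliphatic residues here: V26 (1).
The two groups share no amino acid, so total = 4 + 1 = 5.

5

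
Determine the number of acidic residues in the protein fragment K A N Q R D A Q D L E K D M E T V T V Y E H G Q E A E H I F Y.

Only D (aspartate) and E (glutamate) carry a side-chain carboxylic acid.
Matching residues: D6, D9, E11, D13, E15, E21, E25, E27.

8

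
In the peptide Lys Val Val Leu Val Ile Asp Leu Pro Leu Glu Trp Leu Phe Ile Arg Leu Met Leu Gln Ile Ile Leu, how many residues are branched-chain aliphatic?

The BCAAs are Val, Leu, and Ile — aliphatic side chains with a branch point.
Matching residues: Val2, Val3, Leu4, Val5, Ile6, Leu8, Leu10, Leu13, Ile15, Leu17, Leu19, Ile21, Ile22, Leu23.

14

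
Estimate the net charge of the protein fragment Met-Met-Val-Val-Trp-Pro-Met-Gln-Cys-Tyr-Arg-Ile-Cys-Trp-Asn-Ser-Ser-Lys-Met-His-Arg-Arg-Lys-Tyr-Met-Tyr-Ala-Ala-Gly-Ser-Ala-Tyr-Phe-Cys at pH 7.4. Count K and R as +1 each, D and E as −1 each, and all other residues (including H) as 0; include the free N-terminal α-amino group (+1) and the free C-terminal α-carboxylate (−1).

+5

Positive (K, R): Arg11, Lys18, Arg21, Arg22, Lys23 → +5.
Negative (D, E): none → −0.
The N-terminus (+1) and C-terminus (−1) cancel.
Net charge = (+5) + (−0) = +5.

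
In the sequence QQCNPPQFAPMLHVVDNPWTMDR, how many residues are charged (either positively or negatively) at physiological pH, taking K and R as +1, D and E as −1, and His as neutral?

3

Charged side chains at pH ~7.4: K, R (positive); D, E (negative).
Matching residues: D16, D22, R23.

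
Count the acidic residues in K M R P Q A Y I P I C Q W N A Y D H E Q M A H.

2

Only D (aspartate) and E (glutamate) carry a side-chain carboxylic acid.
Matching residues: D17, E19.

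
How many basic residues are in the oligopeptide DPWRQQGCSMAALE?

1

Lysine (K), arginine (R), and histidine (H) have basic, nitrogen-containing side chains.
Matching residues: R4.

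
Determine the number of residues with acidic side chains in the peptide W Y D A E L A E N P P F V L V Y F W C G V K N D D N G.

Aspartate (D) and glutamate (E) have carboxylic-acid side chains and are the acidic amino acids.
Matching residues: D3, E5, E8, D24, D25.

5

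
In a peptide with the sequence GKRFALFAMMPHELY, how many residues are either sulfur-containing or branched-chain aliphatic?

4

Sulfur-containing: C, M. Branched-chain aliphatic: I, L, V.
Sulfur-containing residues here: M9, M10 (2).
Branched-chain aliphatic residues here: L6, L14 (2).
The two groups share no amino acid, so total = 2 + 2 = 4.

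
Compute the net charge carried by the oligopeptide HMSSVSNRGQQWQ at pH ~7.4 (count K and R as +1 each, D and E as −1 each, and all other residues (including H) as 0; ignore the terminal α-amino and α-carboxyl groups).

Positive (K, R): R8 → +1.
Negative (D, E): none → −0.
Net charge = (+1) + (−0) = +1.

+1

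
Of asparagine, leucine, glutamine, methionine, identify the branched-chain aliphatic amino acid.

V, L, and I make up the branched-chain aliphatic group.
Of the listed options, only leucine belongs to this group.

leucine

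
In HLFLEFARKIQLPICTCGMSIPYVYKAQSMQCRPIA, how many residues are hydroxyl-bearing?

5

The –OH-bearing residues are Ser, Thr (aliphatic alcohols), and Tyr (phenol).
Matching residues: T16, S20, Y23, Y25, S29.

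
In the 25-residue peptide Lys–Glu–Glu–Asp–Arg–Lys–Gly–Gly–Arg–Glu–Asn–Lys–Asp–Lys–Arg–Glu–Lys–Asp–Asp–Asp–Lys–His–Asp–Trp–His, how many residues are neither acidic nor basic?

4

Acidic: D, E. Basic: K, R, H. All other residues are neither.
Matching residues: Gly7, Gly8, Asn11, Trp24.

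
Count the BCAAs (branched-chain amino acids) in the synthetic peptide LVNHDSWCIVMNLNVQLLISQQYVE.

Valine (V), leucine (L), and isoleucine (I) are the branched-chain amino acids.
Matching residues: L1, V2, I9, V10, L13, V15, L17, L18, I19, V24.

10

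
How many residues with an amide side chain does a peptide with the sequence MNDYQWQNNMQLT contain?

6

Asparagine (N) and glutamine (Q) have uncharged amide side chains.
Matching residues: N2, Q5, Q7, N8, N9, Q11.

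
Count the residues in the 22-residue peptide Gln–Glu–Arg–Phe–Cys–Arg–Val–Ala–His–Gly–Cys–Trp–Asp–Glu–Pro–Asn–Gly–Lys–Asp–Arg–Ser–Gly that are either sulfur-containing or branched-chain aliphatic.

Sulfur-containing: C, M. Branched-chain aliphatic: I, L, V.
Sulfur-containing residues here: Cys5, Cys11 (2).
Branched-chain aliphatic residues here: Val7 (1).
The two groups share no amino acid, so total = 2 + 1 = 3.

3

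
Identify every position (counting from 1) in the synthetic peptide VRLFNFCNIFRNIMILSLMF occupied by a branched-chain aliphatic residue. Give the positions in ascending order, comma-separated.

V, L, and I make up the branched-chain aliphatic group.
Matching residues: V1, L3, I9, I13, I15, L16, L18.

1, 3, 9, 13, 15, 16, 18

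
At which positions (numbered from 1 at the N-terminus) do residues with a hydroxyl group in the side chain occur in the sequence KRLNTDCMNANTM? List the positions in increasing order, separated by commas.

5, 12

Serine (S), threonine (T), and tyrosine (Y) each carry a hydroxyl group on the side chain.
Matching residues: T5, T12.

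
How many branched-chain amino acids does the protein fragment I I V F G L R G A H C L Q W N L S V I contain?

The BCAAs are Val, Leu, and Ile — aliphatic side chains with a branch point.
Matching residues: I1, I2, V3, L6, L12, L16, V18, I19.

8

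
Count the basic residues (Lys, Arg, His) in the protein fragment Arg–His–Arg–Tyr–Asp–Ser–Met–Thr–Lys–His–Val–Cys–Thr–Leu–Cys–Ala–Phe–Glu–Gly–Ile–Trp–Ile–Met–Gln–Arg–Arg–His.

Matching residues: Arg1, His2, Arg3, Lys9, His10, Arg25, Arg26, His27.

8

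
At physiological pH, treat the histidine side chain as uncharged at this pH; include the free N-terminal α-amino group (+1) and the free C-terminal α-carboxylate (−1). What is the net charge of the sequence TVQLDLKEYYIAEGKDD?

Near pH 7.4, K and R contribute +1 each, D and E contribute −1 each, and every other side chain (His included, as stated) is uncharged.
Positive (K, R): K7, K15 → +2.
Negative (D, E): D5, E8, E13, D16, D17 → −5.
The N-terminus (+1) and C-terminus (−1) cancel.
Net charge = (+2) + (−5) = −3.

-3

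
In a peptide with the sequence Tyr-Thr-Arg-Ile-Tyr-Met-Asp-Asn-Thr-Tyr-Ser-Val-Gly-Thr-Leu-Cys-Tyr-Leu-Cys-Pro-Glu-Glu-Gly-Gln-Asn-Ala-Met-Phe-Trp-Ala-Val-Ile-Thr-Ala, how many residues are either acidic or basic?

4

Acidic: D, E. Basic: H, K, R.
Acidic residues here: Asp7, Glu21, Glu22 (3).
Basic residues here: Arg3 (1).
The two groups share no amino acid, so total = 3 + 1 = 4.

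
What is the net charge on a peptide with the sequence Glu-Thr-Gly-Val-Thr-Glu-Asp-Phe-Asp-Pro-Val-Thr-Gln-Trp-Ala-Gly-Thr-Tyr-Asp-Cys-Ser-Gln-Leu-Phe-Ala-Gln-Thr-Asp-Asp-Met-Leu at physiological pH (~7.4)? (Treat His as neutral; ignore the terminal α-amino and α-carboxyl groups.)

-7

At pH ~7.4 the Lys and Arg side chains are protonated (+1), the Asp and Glu side chains are deprotonated (−1), and with His taken as neutral all other side chains carry no charge.
Positive (K, R): none → +0.
Negative (D, E): Glu1, Glu6, Asp7, Asp9, Asp19, Asp28, Asp29 → −7.
Net charge = (+0) + (−7) = −7.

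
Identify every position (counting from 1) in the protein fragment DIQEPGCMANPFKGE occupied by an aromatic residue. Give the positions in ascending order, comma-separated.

Phenylalanine (F), tryptophan (W), and tyrosine (Y) have aromatic ring side chains.
Matching residues: F12.

12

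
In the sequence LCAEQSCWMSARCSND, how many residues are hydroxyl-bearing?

3

The –OH-bearing residues are Ser, Thr (aliphatic alcohols), and Tyr (phenol).
Matching residues: S6, S10, S14.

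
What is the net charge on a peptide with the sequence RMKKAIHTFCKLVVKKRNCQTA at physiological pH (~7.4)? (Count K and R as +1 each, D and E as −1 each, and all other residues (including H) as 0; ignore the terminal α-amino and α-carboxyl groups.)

+7

Positive (K, R): R1, K3, K4, K11, K15, K16, R17 → +7.
Negative (D, E): none → −0.
Net charge = (+7) + (−0) = +7.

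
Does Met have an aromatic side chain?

No

The aromatic amino acids are Phe (F, benzyl), Trp (W, indole), and Tyr (Y, phenol).
Methionine is not in this group.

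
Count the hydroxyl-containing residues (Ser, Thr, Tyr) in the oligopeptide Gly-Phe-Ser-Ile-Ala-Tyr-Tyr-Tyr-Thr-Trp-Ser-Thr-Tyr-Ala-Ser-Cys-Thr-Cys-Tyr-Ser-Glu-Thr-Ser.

Matching residues: Ser3, Tyr6, Tyr7, Tyr8, Thr9, Ser11, Thr12, Tyr13, Ser15, Thr17, Tyr19, Ser20, Thr22, Ser23.

14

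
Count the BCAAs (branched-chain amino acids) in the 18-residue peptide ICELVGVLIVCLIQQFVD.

10

V, L, and I make up the branched-chain aliphatic group.
Matching residues: I1, L4, V5, V7, L8, I9, V10, L12, I13, V17.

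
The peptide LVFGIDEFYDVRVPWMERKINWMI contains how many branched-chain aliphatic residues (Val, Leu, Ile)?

Matching residues: L1, V2, I5, V11, V13, I20, I24.

7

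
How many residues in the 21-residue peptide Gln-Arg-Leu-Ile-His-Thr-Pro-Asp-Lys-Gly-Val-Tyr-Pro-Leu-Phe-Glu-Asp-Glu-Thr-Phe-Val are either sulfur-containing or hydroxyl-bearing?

3

Sulfur-containing: C, M. Hydroxyl-bearing: S, T, Y.
Sulfur-containing residues here: none (0).
Hydroxyl-bearing residues here: Thr6, Tyr12, Thr19 (3).
The two groups share no amino acid, so total = 0 + 3 = 3.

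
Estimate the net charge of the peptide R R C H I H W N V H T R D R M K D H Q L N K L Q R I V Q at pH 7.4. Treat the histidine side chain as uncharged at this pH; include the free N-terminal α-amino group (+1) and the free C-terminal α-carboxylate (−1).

+5

Near pH 7.4, K and R contribute +1 each, D and E contribute −1 each, and every other side chain (His included, as stated) is uncharged.
Positive (K, R): R1, R2, R12, R14, K16, K22, R25 → +7.
Negative (D, E): D13, D17 → −2.
The N-terminus (+1) and C-terminus (−1) cancel.
Net charge = (+7) + (−2) = +5.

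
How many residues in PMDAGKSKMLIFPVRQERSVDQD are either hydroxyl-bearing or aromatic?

3

Hydroxyl-bearing: S, T, Y. Aromatic: F, W, Y.
Hydroxyl-bearing residues here: S7, S19 (2).
Aromatic residues here: F12 (1).
(Y belongs to both groups, but none appear in this sequence.) Total = 2 + 1 = 3.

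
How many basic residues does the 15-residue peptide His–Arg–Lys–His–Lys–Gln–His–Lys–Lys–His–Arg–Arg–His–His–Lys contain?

K, R, and H are the three residues with basic side chains (ε-amine, guanidinium, and imidazole respectively).
Matching residues: His1, Arg2, Lys3, His4, Lys5, His7, Lys8, Lys9, His10, Arg11, Arg12, His13, His14, Lys15.

14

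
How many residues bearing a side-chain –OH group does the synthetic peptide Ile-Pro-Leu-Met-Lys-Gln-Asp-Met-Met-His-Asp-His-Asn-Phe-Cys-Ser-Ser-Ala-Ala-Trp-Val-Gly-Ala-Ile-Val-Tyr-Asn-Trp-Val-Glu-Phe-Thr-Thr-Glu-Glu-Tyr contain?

Serine (S), threonine (T), and tyrosine (Y) each carry a hydroxyl group on the side chain.
Matching residues: Ser16, Ser17, Tyr26, Thr32, Thr33, Tyr36.

6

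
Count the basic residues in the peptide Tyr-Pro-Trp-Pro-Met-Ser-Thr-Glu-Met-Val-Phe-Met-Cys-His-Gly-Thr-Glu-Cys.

1

Lysine (K), arginine (R), and histidine (H) have basic, nitrogen-containing side chains.
Matching residues: His14.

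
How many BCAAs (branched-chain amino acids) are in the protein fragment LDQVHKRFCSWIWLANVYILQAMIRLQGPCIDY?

V, L, and I make up the branched-chain aliphatic group.
Matching residues: L1, V4, I12, L14, V17, I19, L20, I24, L26, I31.

10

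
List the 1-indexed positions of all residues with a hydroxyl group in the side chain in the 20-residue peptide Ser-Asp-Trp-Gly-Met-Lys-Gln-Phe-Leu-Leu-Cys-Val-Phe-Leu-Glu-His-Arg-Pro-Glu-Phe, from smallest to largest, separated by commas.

Serine (S), threonine (T), and tyrosine (Y) each carry a hydroxyl group on the side chain.
Matching residues: Ser1.

1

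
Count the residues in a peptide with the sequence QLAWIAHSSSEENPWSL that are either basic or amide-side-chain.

Basic: H, K, R. Amide-side-chain: N, Q.
Basic residues here: H7 (1).
Amide-side-chain residues here: Q1, N13 (2).
The two groups share no amino acid, so total = 1 + 2 = 3.

3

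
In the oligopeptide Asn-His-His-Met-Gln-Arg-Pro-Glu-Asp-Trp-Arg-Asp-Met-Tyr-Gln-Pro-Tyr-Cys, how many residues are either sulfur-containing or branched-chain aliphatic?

Sulfur-containing: C, M. Branched-chain aliphatic: I, L, V.
Sulfur-containing residues here: Met4, Met13, Cys18 (3).
Branched-chain aliphatic residues here: none (0).
The two groups share no amino acid, so total = 3 + 0 = 3.

3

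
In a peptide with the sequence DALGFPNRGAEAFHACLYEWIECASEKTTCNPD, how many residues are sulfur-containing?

3

The sulfur-bearing residues are cysteine (–SH) and methionine (–S–CH₃).
Matching residues: C16, C23, C30.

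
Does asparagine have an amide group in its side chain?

The amide-side-chain residues are Asn (N) and Gln (Q).
Asparagine is in this group.

Yes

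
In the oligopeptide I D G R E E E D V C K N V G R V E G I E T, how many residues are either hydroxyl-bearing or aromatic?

1

Hydroxyl-bearing: S, T, Y. Aromatic: F, W, Y.
Hydroxyl-bearing residues here: T21 (1).
Aromatic residues here: none (0).
(Y belongs to both groups, but none appear in this sequence.) Total = 1 + 0 = 1.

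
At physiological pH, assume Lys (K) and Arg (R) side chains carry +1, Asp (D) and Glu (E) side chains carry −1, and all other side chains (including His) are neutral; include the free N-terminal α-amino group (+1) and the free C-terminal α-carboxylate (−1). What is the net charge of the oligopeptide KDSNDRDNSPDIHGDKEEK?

Positive (K, R): K1, R6, K16, K19 → +4.
Negative (D, E): D2, D5, D7, D11, D15, E17, E18 → −7.
The N-terminus (+1) and C-terminus (−1) cancel.
Net charge = (+4) + (−7) = −3.

-3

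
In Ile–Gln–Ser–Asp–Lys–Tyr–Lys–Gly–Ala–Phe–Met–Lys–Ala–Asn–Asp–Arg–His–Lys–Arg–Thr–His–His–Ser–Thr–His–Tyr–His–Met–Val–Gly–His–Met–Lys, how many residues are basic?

Lysine (K), arginine (R), and histidine (H) have basic, nitrogen-containing side chains.
Matching residues: Lys5, Lys7, Lys12, Arg16, His17, Lys18, Arg19, His21, His22, His25, His27, His31, Lys33.

13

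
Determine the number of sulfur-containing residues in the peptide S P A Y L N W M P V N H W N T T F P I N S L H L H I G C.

2

Only Cys (C) and Met (M) have a sulfur atom in the side chain.
Matching residues: M8, C28.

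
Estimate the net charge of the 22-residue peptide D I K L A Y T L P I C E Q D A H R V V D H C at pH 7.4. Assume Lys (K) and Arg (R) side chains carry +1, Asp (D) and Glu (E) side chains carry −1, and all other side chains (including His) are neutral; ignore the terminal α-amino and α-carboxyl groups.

-2

Positive (K, R): K3, R17 → +2.
Negative (D, E): D1, E12, D14, D20 → −4.
Net charge = (+2) + (−4) = −2.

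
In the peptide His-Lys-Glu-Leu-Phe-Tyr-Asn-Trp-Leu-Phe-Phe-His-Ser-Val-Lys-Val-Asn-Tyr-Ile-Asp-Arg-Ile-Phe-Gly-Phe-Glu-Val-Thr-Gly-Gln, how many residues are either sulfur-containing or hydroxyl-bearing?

Sulfur-containing: C, M. Hydroxyl-bearing: S, T, Y.
Sulfur-containing residues here: none (0).
Hydroxyl-bearing residues here: Tyr6, Ser13, Tyr18, Thr28 (4).
The two groups share no amino acid, so total = 0 + 4 = 4.

4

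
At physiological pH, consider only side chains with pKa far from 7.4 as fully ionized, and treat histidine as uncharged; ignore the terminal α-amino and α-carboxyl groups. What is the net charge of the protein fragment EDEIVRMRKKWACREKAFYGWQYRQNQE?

Near pH 7.4, K and R contribute +1 each, D and E contribute −1 each, and every other side chain (His included, as stated) is uncharged.
Positive (K, R): R6, R8, K9, K10, R14, K16, R24 → +7.
Negative (D, E): E1, D2, E3, E15, E28 → −5.
Net charge = (+7) + (−5) = +2.

+2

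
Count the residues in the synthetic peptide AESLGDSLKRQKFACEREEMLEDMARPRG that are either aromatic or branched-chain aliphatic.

Aromatic: F, W, Y. Branched-chain aliphatic: I, L, V.
Aromatic residues here: F13 (1).
Branched-chain aliphatic residues here: L4, L8, L21 (3).
The two groups share no amino acid, so total = 1 + 3 = 4.

4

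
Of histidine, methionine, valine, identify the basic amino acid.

Lysine (K), arginine (R), and histidine (H) have basic, nitrogen-containing side chains.
Of the listed options, only histidine belongs to this group.

histidine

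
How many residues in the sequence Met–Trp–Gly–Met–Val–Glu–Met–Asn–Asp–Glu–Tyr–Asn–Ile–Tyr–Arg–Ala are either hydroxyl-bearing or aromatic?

Hydroxyl-bearing: S, T, Y. Aromatic: F, W, Y.
Hydroxyl-bearing residues here: Tyr11, Tyr14 (2).
Aromatic residues here: Trp2, Tyr11, Tyr14 (3).
Y is in both groups, so the 2 Y residues must not be double-counted.
Total = 2 + 3 − 2 = 3.

3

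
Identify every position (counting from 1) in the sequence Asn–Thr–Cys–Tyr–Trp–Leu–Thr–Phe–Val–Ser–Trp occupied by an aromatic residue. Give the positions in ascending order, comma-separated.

The aromatic amino acids are Phe (F, benzyl), Trp (W, indole), and Tyr (Y, phenol).
Matching residues: Tyr4, Trp5, Phe8, Trp11.

4, 5, 8, 11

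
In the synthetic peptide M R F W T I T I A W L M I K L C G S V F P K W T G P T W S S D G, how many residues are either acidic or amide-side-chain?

Acidic: D, E. Amide-side-chain: N, Q.
Acidic residues here: D31 (1).
Amide-side-chain residues here: none (0).
The two groups share no amino acid, so total = 1 + 0 = 1.

1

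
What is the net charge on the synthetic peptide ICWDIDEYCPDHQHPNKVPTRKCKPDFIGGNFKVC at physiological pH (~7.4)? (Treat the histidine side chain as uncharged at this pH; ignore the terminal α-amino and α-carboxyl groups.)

0

At pH ~7.4 the Lys and Arg side chains are protonated (+1), the Asp and Glu side chains are deprotonated (−1), and with His taken as neutral all other side chains carry no charge.
Positive (K, R): K17, R21, K22, K24, K33 → +5.
Negative (D, E): D4, D6, E7, D11, D26 → −5.
Net charge = (+5) + (−5) = 0.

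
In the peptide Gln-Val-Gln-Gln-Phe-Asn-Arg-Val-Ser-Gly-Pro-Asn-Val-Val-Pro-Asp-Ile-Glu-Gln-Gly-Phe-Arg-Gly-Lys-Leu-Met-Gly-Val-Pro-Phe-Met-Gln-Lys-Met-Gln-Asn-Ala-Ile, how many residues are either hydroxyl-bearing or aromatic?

Hydroxyl-bearing: S, T, Y. Aromatic: F, W, Y.
Hydroxyl-bearing residues here: Ser9 (1).
Aromatic residues here: Phe5, Phe21, Phe30 (3).
(Y belongs to both groups, but none appear in this sequence.) Total = 1 + 3 = 4.

4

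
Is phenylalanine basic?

Lysine (K), arginine (R), and histidine (H) have basic, nitrogen-containing side chains.
Phenylalanine is not in this group.

No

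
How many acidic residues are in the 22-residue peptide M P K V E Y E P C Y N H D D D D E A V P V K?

7

Aspartate (D) and glutamate (E) have carboxylic-acid side chains and are the acidic amino acids.
Matching residues: E5, E7, D13, D14, D15, D16, E17.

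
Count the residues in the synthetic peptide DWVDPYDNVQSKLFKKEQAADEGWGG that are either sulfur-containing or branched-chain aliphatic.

Sulfur-containing: C, M. Branched-chain aliphatic: I, L, V.
Sulfur-containing residues here: none (0).
Branched-chain aliphatic residues here: V3, V9, L13 (3).
The two groups share no amino acid, so total = 0 + 3 = 3.

3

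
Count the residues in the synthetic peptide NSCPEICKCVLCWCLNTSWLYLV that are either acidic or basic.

Acidic: D, E. Basic: H, K, R.
Acidic residues here: E5 (1).
Basic residues here: K8 (1).
The two groups share no amino acid, so total = 1 + 1 = 2.

2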